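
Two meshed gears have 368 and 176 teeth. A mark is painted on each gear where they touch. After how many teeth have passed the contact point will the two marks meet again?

We need the least common multiple of the intervals.
368 = 2^4 × 23
176 = 2^4 × 11
LCM(368, 176) = 2^4 × 11 × 23 = 4048.

4048 teeth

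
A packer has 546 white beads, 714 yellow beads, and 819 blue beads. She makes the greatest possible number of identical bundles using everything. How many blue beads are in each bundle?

Number of bundles = gcd(546, 714, 819).
546 = 2 × 3 × 7 × 13
714 = 2 × 3 × 7 × 17
819 = 3^2 × 7 × 13
gcd(546, 714, 819) = 3 × 7 = 21.
blue beads per bundle = 819 / 21 = 39.

39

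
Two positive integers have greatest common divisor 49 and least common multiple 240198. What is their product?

For any two positive integers, gcd × lcm = product = 49 × 240198 = 11769702.

11769702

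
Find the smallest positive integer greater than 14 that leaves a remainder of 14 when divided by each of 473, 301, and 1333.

N − 14 must be a common multiple of 473, 301, and 1333.
473 = 11 × 43
301 = 7 × 43
1333 = 31 × 43
LCM(473, 301, 1333) = 7 × 11 × 31 × 43 = 102641.
Smallest N > 14 is LCM + 14 = 102641 + 14 = 102655.

102655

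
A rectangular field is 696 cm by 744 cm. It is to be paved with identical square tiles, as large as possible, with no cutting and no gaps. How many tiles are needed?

899

Tile side = gcd(696, 744).
696 = 2^3 × 3 × 29
744 = 2^3 × 3 × 31
gcd(696, 744) = 2^3 × 3 = 24.
Tiles: (696/24) × (744/24) = 29 × 31 = 899.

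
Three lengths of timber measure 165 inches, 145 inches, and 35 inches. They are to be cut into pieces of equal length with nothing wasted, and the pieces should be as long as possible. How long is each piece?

The greatest length dividing all of 165, 145, and 35 is their gcd.
165 = 3 × 5 × 11
145 = 5 × 29
35 = 5 × 7
gcd(165, 145, 35) = 5.

5 inches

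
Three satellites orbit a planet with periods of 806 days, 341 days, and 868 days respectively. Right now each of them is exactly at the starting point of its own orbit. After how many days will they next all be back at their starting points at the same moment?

124124 days

We need the least common multiple of the intervals.
806 = 2 × 13 × 31
341 = 11 × 31
868 = 2^2 × 7 × 31
LCM(806, 341, 868) = 2^2 × 7 × 11 × 13 × 31 = 124124.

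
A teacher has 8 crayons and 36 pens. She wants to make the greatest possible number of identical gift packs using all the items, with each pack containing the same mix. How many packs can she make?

By the Euclidean algorithm:
36 = 4 × 8 + 4
8 = 2 × 4 + 0
gcd(8, 36) = 4.

4 packs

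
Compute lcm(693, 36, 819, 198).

693 = 3^2 × 7 × 11
36 = 2^2 × 3^2
819 = 3^2 × 7 × 13
198 = 2 × 3^2 × 11
LCM(693, 36, 819, 198) = 2^2 × 3^2 × 7 × 11 × 13 = 36036.

36036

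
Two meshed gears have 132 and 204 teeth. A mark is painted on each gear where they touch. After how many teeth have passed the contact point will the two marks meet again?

The first simultaneous occurrence is after LCM of the individual periods.
132 = 2^2 × 3 × 11
204 = 2^2 × 3 × 17
LCM(132, 204) = 2^2 × 3 × 11 × 17 = 2244.

2244 teeth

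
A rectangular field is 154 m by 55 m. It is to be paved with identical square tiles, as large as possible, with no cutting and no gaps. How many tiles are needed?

Tile side = gcd(154, 55).
154 = 2 × 7 × 11
55 = 5 × 11
gcd(154, 55) = 11.
Tiles: (154/11) × (55/11) = 14 × 5 = 70.

70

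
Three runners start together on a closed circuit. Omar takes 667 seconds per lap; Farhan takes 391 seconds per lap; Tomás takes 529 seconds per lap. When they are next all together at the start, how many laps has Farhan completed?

The first common completion time is the LCM of the periods.
667 = 23 × 29
391 = 17 × 23
529 = 23^2
LCM(667, 391, 529) = 17 × 23^2 × 29 = 260797.
Laps for period 391: 260797 / 391 = 667.

667 laps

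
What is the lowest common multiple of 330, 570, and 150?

330 = 2 × 3 × 5 × 11
570 = 2 × 3 × 5 × 19
150 = 2 × 3 × 5^2
LCM(330, 570, 150) = 2 × 3 × 5^2 × 11 × 19 = 31350.

31350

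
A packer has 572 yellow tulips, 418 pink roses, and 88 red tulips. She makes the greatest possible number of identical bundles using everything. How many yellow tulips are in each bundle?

26

Number of bundles = gcd(572, 418, 88).
572 = 2^2 × 11 × 13
418 = 2 × 11 × 19
88 = 2^3 × 11
gcd(572, 418, 88) = 2 × 11 = 22.
yellow tulips per bundle = 572 / 22 = 26.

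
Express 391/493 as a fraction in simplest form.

23/29

391 = 17 × 23
493 = 17 × 29
gcd(391, 493) = 17.
Divide numerator and denominator by 17: 391/493 = 23/29.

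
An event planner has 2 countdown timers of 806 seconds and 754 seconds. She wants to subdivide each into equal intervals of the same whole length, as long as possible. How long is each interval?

26 seconds

The interval must divide each timer length; the longest such is the gcd.
806 = 2 × 13 × 31
754 = 2 × 13 × 29
gcd(806, 754) = 2 × 13 = 26.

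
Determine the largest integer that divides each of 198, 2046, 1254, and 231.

198 = 2 × 3^2 × 11
2046 = 2 × 3 × 11 × 31
1254 = 2 × 3 × 11 × 19
231 = 3 × 7 × 11
gcd(198, 2046, 1254, 231) = 3 × 11 = 33.

33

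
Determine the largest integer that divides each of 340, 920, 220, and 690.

340 = 2^2 × 5 × 17
920 = 2^3 × 5 × 23
220 = 2^2 × 5 × 11
690 = 2 × 3 × 5 × 23
gcd(340, 920, 220, 690) = 2 × 5 = 10.

10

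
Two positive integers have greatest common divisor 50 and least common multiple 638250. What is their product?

For any two positive integers, gcd × lcm = product = 50 × 638250 = 31912500.

31912500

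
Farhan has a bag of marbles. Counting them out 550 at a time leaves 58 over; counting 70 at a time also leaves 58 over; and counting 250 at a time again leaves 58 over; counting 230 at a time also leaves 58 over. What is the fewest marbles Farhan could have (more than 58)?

N − 58 must be a common multiple of 550, 70, 250, and 230.
550 = 2 × 5^2 × 11
70 = 2 × 5 × 7
250 = 2 × 5^3
230 = 2 × 5 × 23
LCM(550, 70, 250, 230) = 2 × 5^3 × 7 × 11 × 23 = 442750.
Smallest N > 58 is LCM + 58 = 442750 + 58 = 442808.

442808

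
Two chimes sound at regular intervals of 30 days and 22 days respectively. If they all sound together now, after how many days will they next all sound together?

The first simultaneous occurrence is after LCM of the individual periods.
30 = 2 × 3 × 5
22 = 2 × 11
LCM(30, 22) = 2 × 3 × 5 × 11 = 330.

330 days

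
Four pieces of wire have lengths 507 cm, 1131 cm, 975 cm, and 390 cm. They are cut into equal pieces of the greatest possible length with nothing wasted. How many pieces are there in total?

Piece length = gcd(507, 1131, 975, 390).
507 = 3 × 13^2
1131 = 3 × 13 × 29
975 = 3 × 5^2 × 13
390 = 2 × 3 × 5 × 13
gcd(507, 1131, 975, 390) = 3 × 13 = 39.
Total pieces = 507/39 + 1131/39 + 975/39 + 390/39 = 13 + 29 + 25 + 10 = 77.

77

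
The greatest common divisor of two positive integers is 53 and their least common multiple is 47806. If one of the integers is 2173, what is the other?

1166

For two integers, gcd × lcm = product, so the other is (53 × 47806) / 2173 = 2533718 / 2173 = 1166.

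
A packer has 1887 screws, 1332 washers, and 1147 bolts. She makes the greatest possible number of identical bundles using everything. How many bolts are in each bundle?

Number of bundles = gcd(1887, 1332, 1147).
1887 = 3 × 17 × 37
1332 = 2^2 × 3^2 × 37
1147 = 31 × 37
gcd(1887, 1332, 1147) = 37.
bolts per bundle = 1147 / 37 = 31.

31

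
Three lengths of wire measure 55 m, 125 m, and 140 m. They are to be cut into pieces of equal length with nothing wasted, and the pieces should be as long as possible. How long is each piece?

5 m

Each piece length must divide every original length, so the longest possible is gcd(55, 125, 140).
55 = 5 × 11
125 = 5^3
140 = 2^2 × 5 × 7
gcd(55, 125, 140) = 5.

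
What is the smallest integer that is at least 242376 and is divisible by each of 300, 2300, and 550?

The integer must be a common multiple of 300, 2300, and 550, so a multiple of their LCM.
300 = 2^2 × 3 × 5^2
2300 = 2^2 × 5^2 × 23
550 = 2 × 5^2 × 11
LCM(300, 2300, 550) = 2^2 × 3 × 5^2 × 11 × 23 = 75900.
Smallest multiple of 75900 that is ≥ 242376: ⌈242376/75900⌉ × 75900 = 4 × 75900 = 303600.

303600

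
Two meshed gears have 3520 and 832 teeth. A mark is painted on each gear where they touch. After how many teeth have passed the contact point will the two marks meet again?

We need the least common multiple of the intervals.
3520 = 2^6 × 5 × 11
832 = 2^6 × 13
LCM(3520, 832) = 2^6 × 5 × 11 × 13 = 45760.

45760 teeth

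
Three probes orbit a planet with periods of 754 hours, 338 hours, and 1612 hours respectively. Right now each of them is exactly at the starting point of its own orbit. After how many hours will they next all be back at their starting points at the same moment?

607724 hours

We need the least common multiple of the intervals.
754 = 2 × 13 × 29
338 = 2 × 13^2
1612 = 2^2 × 13 × 31
LCM(754, 338, 1612) = 2^2 × 13^2 × 29 × 31 = 607724.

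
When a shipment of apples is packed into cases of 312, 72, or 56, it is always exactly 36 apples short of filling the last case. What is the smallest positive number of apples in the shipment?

6516

Being 36 short of a full case of size k means N ≡ −36 (mod k), i.e. N + 36 is a multiple of each size.
312 = 2^3 × 3 × 13
72 = 2^3 × 3^2
56 = 2^3 × 7
LCM(312, 72, 56) = 2^3 × 3^2 × 7 × 13 = 6552.
Smallest positive N is 6552 − 36 = 6516.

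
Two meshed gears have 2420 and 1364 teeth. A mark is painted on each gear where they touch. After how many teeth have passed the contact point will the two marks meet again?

75020 teeth

The first simultaneous occurrence is after LCM of the individual periods.
2420 = 2^2 × 5 × 11^2
1364 = 2^2 × 11 × 31
LCM(2420, 1364) = 2^2 × 5 × 11^2 × 31 = 75020.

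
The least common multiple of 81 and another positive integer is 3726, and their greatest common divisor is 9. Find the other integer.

414

gcd × lcm = product of the two integers, so the other integer is (9 × 3726) / 81 = 414.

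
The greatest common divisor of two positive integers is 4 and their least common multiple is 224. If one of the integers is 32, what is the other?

For two integers, gcd × lcm = product, so the other is (4 × 224) / 32 = 896 / 32 = 28.

28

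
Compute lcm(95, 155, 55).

95 = 5 × 19
155 = 5 × 31
55 = 5 × 11
LCM(95, 155, 55) = 5 × 11 × 19 × 31 = 32395.

32395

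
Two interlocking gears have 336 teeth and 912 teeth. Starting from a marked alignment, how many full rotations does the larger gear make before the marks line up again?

7 rotations

They are all back at their starting positions together after one LCM of the periods.
336 = 2^4 × 3 × 7
912 = 2^4 × 3 × 19
LCM(336, 912) = 2^4 × 3 × 7 × 19 = 6384.
Rotations for period 912: 6384 / 912 = 7.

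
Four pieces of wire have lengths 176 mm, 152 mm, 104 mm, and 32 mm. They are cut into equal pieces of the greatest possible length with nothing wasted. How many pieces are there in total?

58

Piece length = gcd(176, 152, 104, 32).
176 = 2^4 × 11
152 = 2^3 × 19
104 = 2^3 × 13
32 = 2^5
gcd(176, 152, 104, 32) = 2^3 = 8.
Total pieces = 176/8 + 152/8 + 104/8 + 32/8 = 22 + 19 + 13 + 4 = 58.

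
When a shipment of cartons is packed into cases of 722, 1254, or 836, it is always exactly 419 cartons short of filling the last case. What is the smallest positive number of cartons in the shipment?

Being 419 short of a full case of size k means N ≡ −419 (mod k), i.e. N + 419 is a multiple of each size.
722 = 2 × 19^2
1254 = 2 × 3 × 11 × 19
836 = 2^2 × 11 × 19
LCM(722, 1254, 836) = 2^2 × 3 × 11 × 19^2 = 47652.
Smallest positive N is 47652 − 419 = 47233.

47233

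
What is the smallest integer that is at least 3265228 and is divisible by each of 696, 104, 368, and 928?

The integer must be a common multiple of 696, 104, 368, and 928, so a multiple of their LCM.
696 = 2^3 × 3 × 29
104 = 2^3 × 13
368 = 2^4 × 23
928 = 2^5 × 29
LCM(696, 104, 368, 928) = 2^5 × 3 × 13 × 23 × 29 = 832416.
Smallest multiple of 832416 that is ≥ 3265228: ⌈3265228/832416⌉ × 832416 = 4 × 832416 = 3329664.

3329664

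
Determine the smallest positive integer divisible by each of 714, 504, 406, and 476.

248472

714 = 2 × 3 × 7 × 17
504 = 2^3 × 3^2 × 7
406 = 2 × 7 × 29
476 = 2^2 × 7 × 17
LCM(714, 504, 406, 476) = 2^3 × 3^2 × 7 × 17 × 29 = 248472.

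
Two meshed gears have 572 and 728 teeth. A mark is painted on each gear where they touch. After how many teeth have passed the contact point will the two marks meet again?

The first simultaneous occurrence is after LCM of the individual periods.
572 = 2^2 × 11 × 13
728 = 2^3 × 7 × 13
LCM(572, 728) = 2^3 × 7 × 11 × 13 = 8008.

8008 teeth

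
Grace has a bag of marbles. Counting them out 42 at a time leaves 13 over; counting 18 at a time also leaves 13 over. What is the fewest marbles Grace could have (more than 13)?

N − 13 must be a common multiple of 42 and 18.
42 = 2 × 3 × 7
18 = 2 × 3^2
LCM(42, 18) = 2 × 3^2 × 7 = 126.
Smallest N > 13 is LCM + 13 = 126 + 13 = 139.

139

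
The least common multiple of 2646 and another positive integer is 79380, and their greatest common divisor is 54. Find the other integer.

gcd × lcm = product of the two integers, so the other integer is (54 × 79380) / 2646 = 1620.

1620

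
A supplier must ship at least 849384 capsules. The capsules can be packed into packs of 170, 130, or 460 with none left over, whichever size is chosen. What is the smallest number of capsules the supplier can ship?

914940

The number of capsules must be a common multiple of 170, 130, and 460, so a multiple of their LCM.
170 = 2 × 5 × 17
130 = 2 × 5 × 13
460 = 2^2 × 5 × 23
LCM(170, 130, 460) = 2^2 × 5 × 13 × 17 × 23 = 101660.
Smallest multiple of 101660 that is ≥ 849384: ⌈849384/101660⌉ × 101660 = 9 × 101660 = 914940.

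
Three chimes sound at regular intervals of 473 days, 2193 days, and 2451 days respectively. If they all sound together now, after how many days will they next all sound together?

458337 days

They coincide at every common multiple of the periods; the first is the LCM.
473 = 11 × 43
2193 = 3 × 17 × 43
2451 = 3 × 19 × 43
LCM(473, 2193, 2451) = 3 × 11 × 17 × 19 × 43 = 458337.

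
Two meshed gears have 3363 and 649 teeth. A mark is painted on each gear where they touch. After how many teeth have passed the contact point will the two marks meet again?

36993 teeth

We need the least common multiple of the intervals.
3363 = 3 × 19 × 59
649 = 11 × 59
LCM(3363, 649) = 3 × 11 × 19 × 59 = 36993.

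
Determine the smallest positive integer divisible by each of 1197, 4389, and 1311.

302841

1197 = 3^2 × 7 × 19
4389 = 3 × 7 × 11 × 19
1311 = 3 × 19 × 23
LCM(1197, 4389, 1311) = 3^2 × 7 × 11 × 19 × 23 = 302841.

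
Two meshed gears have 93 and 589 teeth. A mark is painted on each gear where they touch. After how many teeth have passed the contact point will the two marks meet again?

1767 teeth

We need the least common multiple of the intervals.
93 = 3 × 31
589 = 19 × 31
LCM(93, 589) = 3 × 19 × 31 = 1767.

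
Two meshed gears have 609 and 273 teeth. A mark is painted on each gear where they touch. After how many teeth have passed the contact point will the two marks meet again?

They coincide at every common multiple of the periods; the first is the LCM.
609 = 3 × 7 × 29
273 = 3 × 7 × 13
LCM(609, 273) = 3 × 7 × 13 × 29 = 7917.

7917 teeth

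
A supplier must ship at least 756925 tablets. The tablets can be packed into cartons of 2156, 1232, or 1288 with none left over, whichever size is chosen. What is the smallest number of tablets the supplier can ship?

793408

The number of tablets must be a common multiple of 2156, 1232, and 1288, so a multiple of their LCM.
2156 = 2^2 × 7^2 × 11
1232 = 2^4 × 7 × 11
1288 = 2^3 × 7 × 23
LCM(2156, 1232, 1288) = 2^4 × 7^2 × 11 × 23 = 198352.
Smallest multiple of 198352 that is ≥ 756925: ⌈756925/198352⌉ × 198352 = 4 × 198352 = 793408.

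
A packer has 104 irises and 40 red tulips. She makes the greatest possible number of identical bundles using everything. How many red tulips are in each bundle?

5

Number of bundles = gcd(104, 40).
104 = 2^3 × 13
40 = 2^3 × 5
gcd(104, 40) = 2^3 = 8.
red tulips per bundle = 40 / 8 = 5.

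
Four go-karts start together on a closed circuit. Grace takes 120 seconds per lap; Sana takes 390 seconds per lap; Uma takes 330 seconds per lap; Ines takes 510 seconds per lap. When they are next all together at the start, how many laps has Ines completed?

572 laps

They are all back at their starting positions together after one LCM of the periods.
120 = 2^3 × 3 × 5
390 = 2 × 3 × 5 × 13
330 = 2 × 3 × 5 × 11
510 = 2 × 3 × 5 × 17
LCM(120, 390, 330, 510) = 2^3 × 3 × 5 × 11 × 13 × 17 = 291720.
Laps for period 510: 291720 / 510 = 572.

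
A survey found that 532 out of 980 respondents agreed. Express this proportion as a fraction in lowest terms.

532 = 2^2 × 7 × 19
980 = 2^2 × 5 × 7^2
gcd(532, 980) = 2^2 × 7 = 28.
Divide numerator and denominator by 28: 532/980 = 19/35.

19/35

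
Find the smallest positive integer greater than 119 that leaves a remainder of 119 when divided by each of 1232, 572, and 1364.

N − 119 must be a common multiple of 1232, 572, and 1364.
1232 = 2^4 × 7 × 11
572 = 2^2 × 11 × 13
1364 = 2^2 × 11 × 31
LCM(1232, 572, 1364) = 2^4 × 7 × 11 × 13 × 31 = 496496.
Smallest N > 119 is LCM + 119 = 496496 + 119 = 496615.

496615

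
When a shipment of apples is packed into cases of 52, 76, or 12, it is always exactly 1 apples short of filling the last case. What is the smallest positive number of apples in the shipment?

Being 1 short of a full case of size k means N ≡ −1 (mod k), i.e. N + 1 is a multiple of each size.
52 = 2^2 × 13
76 = 2^2 × 19
12 = 2^2 × 3
LCM(52, 76, 12) = 2^2 × 3 × 13 × 19 = 2964.
Smallest positive N is 2964 − 1 = 2963.

2963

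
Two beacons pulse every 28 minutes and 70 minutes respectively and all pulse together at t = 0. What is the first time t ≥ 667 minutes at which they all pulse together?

Joint pulses occur at multiples of LCM(28, 70).
28 = 2^2 × 7
70 = 2 × 5 × 7
LCM(28, 70) = 2^2 × 5 × 7 = 140.
Smallest multiple of 140 that is ≥ 667: ⌈667/140⌉ × 140 = 5 × 140 = 700.

700 minutes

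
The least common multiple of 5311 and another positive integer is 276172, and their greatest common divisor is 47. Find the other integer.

2444

gcd × lcm = product of the two integers, so the other integer is (47 × 276172) / 5311 = 2444.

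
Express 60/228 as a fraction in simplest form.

5/19

60 = 2^2 × 3 × 5
228 = 2^2 × 3 × 19
gcd(60, 228) = 2^2 × 3 = 12.
Divide numerator and denominator by 12: 60/228 = 5/19.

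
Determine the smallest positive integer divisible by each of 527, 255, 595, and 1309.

608685

527 = 17 × 31
255 = 3 × 5 × 17
595 = 5 × 7 × 17
1309 = 7 × 11 × 17
LCM(527, 255, 595, 1309) = 3 × 5 × 7 × 11 × 17 × 31 = 608685.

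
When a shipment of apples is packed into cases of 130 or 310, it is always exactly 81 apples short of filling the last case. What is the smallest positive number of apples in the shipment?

Being 81 short of a full case of size k means N ≡ −81 (mod k), i.e. N + 81 is a multiple of each size.
130 = 2 × 5 × 13
310 = 2 × 5 × 31
LCM(130, 310) = 2 × 5 × 13 × 31 = 4030.
Smallest positive N is 4030 − 81 = 3949.

3949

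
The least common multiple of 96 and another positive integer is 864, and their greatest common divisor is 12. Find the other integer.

gcd × lcm = product of the two integers, so the other integer is (12 × 864) / 96 = 108.

108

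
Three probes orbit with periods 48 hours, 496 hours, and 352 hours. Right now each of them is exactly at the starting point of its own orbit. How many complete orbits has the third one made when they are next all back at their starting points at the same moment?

93 orbits

They are all back at their starting positions together after one LCM of the periods.
48 = 2^4 × 3
496 = 2^4 × 31
352 = 2^5 × 11
LCM(48, 496, 352) = 2^5 × 3 × 11 × 31 = 32736.
Orbits for period 352: 32736 / 352 = 93.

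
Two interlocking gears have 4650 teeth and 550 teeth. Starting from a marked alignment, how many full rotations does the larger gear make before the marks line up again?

They are all back at their starting positions together after one LCM of the periods.
4650 = 2 × 3 × 5^2 × 31
550 = 2 × 5^2 × 11
LCM(4650, 550) = 2 × 3 × 5^2 × 11 × 31 = 51150.
Rotations for period 4650: 51150 / 4650 = 11.

11 rotations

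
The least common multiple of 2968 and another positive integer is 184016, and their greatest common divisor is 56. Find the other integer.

3472

gcd × lcm = product of the two integers, so the other integer is (56 × 184016) / 2968 = 3472.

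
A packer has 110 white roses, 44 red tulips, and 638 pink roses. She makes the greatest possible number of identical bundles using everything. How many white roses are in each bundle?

5

Number of bundles = gcd(110, 44, 638).
110 = 2 × 5 × 11
44 = 2^2 × 11
638 = 2 × 11 × 29
gcd(110, 44, 638) = 2 × 11 = 22.
white roses per bundle = 110 / 22 = 5.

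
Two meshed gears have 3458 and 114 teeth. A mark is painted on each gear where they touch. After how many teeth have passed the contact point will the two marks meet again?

We need the least common multiple of the intervals.
3458 = 2 × 7 × 13 × 19
114 = 2 × 3 × 19
LCM(3458, 114) = 2 × 3 × 7 × 13 × 19 = 10374.

10374 teeth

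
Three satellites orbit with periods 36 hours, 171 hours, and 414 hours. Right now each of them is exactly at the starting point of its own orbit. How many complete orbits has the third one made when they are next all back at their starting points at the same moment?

All finish a whole number of cycles simultaneously at t = LCM of the periods.
36 = 2^2 × 3^2
171 = 3^2 × 19
414 = 2 × 3^2 × 23
LCM(36, 171, 414) = 2^2 × 3^2 × 19 × 23 = 15732.
Orbits for period 414: 15732 / 414 = 38.

38 orbits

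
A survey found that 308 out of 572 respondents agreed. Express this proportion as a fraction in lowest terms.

308 = 2^2 × 7 × 11
572 = 2^2 × 11 × 13
gcd(308, 572) = 2^2 × 11 = 44.
Divide numerator and denominator by 44: 308/572 = 7/13.

7/13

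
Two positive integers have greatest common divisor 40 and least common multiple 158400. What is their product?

For any two positive integers, gcd × lcm = product = 40 × 158400 = 6336000.

6336000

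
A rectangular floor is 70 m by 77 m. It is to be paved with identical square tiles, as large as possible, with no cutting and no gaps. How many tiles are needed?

Tile side = gcd(70, 77).
70 = 2 × 5 × 7
77 = 7 × 11
gcd(70, 77) = 7.
Tiles: (70/7) × (77/7) = 10 × 11 = 110.

110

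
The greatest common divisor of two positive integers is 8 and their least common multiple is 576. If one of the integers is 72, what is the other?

64

For two integers, gcd × lcm = product, so the other is (8 × 576) / 72 = 4608 / 72 = 64.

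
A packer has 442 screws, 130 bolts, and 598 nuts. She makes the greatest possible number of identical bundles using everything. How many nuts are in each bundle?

Number of bundles = gcd(442, 130, 598).
442 = 2 × 13 × 17
130 = 2 × 5 × 13
598 = 2 × 13 × 23
gcd(442, 130, 598) = 2 × 13 = 26.
nuts per bundle = 598 / 26 = 23.

23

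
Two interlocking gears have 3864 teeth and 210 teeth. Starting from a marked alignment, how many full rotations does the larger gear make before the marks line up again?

5 rotations

All finish a whole number of cycles simultaneously at t = LCM of the periods.
3864 = 2^3 × 3 × 7 × 23
210 = 2 × 3 × 5 × 7
LCM(3864, 210) = 2^3 × 3 × 5 × 7 × 23 = 19320.
Rotations for period 3864: 19320 / 3864 = 5.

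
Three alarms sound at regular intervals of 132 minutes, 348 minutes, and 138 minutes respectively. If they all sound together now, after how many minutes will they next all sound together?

They coincide at every common multiple of the periods; the first is the LCM.
132 = 2^2 × 3 × 11
348 = 2^2 × 3 × 29
138 = 2 × 3 × 23
LCM(132, 348, 138) = 2^2 × 3 × 11 × 23 × 29 = 88044.

88044 minutes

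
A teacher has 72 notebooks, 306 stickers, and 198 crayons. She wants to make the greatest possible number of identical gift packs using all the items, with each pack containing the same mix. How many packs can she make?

The pack count must divide each quantity, so the greatest is gcd(72, 306, 198).
72 = 2^3 × 3^2
306 = 2 × 3^2 × 17
198 = 2 × 3^2 × 11
gcd(72, 306, 198) = 2 × 3^2 = 18.

18 packs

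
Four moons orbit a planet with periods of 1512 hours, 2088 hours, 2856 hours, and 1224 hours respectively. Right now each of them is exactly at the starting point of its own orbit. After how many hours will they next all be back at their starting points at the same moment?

745416 hours

They coincide at every common multiple of the periods; the first is the LCM.
1512 = 2^3 × 3^3 × 7
2088 = 2^3 × 3^2 × 29
2856 = 2^3 × 3 × 7 × 17
1224 = 2^3 × 3^2 × 17
LCM(1512, 2088, 2856, 1224) = 2^3 × 3^3 × 7 × 17 × 29 = 745416.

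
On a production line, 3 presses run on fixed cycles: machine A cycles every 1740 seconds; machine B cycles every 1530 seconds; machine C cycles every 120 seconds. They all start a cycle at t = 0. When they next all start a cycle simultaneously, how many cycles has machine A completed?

All finish a whole number of cycles simultaneously at t = LCM of the periods.
1740 = 2^2 × 3 × 5 × 29
1530 = 2 × 3^2 × 5 × 17
120 = 2^3 × 3 × 5
LCM(1740, 1530, 120) = 2^3 × 3^2 × 5 × 17 × 29 = 177480.
Cycles for period 1740: 177480 / 1740 = 102.

102 cycles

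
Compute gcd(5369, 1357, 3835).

5369 = 7 × 13 × 59
1357 = 23 × 59
3835 = 5 × 13 × 59
gcd(5369, 1357, 3835) = 59.

59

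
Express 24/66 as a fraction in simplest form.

4/11

24 = 2^3 × 3
66 = 2 × 3 × 11
gcd(24, 66) = 2 × 3 = 6.
Divide numerator and denominator by 6: 24/66 = 4/11.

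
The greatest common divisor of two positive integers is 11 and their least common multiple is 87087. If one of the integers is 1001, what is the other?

For two integers, gcd × lcm = product, so the other is (11 × 87087) / 1001 = 957957 / 1001 = 957.

957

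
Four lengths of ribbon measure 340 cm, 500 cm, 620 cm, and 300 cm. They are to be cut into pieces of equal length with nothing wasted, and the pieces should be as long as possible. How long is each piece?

20 cm

The greatest length dividing all of 340, 500, 620, and 300 is their gcd.
340 = 2^2 × 5 × 17
500 = 2^2 × 5^3
620 = 2^2 × 5 × 31
300 = 2^2 × 3 × 5^2
gcd(340, 500, 620, 300) = 2^2 × 5 = 20.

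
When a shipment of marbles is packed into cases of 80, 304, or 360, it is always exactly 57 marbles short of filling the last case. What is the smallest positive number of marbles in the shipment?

13623

Being 57 short of a full case of size k means N ≡ −57 (mod k), i.e. N + 57 is a multiple of each size.
80 = 2^4 × 5
304 = 2^4 × 19
360 = 2^3 × 3^2 × 5
LCM(80, 304, 360) = 2^4 × 3^2 × 5 × 19 = 13680.
Smallest positive N is 13680 − 57 = 13623.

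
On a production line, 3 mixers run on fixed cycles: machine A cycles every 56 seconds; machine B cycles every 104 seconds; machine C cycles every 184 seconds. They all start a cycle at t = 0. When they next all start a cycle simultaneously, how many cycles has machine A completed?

They are all back at their starting positions together after one LCM of the periods.
56 = 2^3 × 7
104 = 2^3 × 13
184 = 2^3 × 23
LCM(56, 104, 184) = 2^3 × 7 × 13 × 23 = 16744.
Cycles for period 56: 16744 / 56 = 299.

299 cycles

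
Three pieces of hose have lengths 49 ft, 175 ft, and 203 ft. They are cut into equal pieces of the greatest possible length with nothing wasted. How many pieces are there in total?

Piece length = gcd(49, 175, 203).
49 = 7^2
175 = 5^2 × 7
203 = 7 × 29
gcd(49, 175, 203) = 7.
Total pieces = 49/7 + 175/7 + 203/7 = 7 + 25 + 29 = 61.

61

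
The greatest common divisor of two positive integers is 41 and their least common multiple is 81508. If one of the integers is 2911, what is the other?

1148

For two integers, gcd × lcm = product, so the other is (41 × 81508) / 2911 = 3341828 / 2911 = 1148.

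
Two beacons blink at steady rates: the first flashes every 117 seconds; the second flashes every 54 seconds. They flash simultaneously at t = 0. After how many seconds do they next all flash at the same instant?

702 seconds

We need the least common multiple of the intervals.
117 = 3^2 × 13
54 = 2 × 3^3
LCM(117, 54) = 2 × 3^3 × 13 = 702.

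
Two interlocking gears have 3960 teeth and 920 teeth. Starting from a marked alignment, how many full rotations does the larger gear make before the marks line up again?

They are all back at their starting positions together after one LCM of the periods.
3960 = 2^3 × 3^2 × 5 × 11
920 = 2^3 × 5 × 23
LCM(3960, 920) = 2^3 × 3^2 × 5 × 11 × 23 = 91080.
Rotations for period 3960: 91080 / 3960 = 23.

23 rotations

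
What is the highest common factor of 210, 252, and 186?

210 = 2 × 3 × 5 × 7
252 = 2^2 × 3^2 × 7
186 = 2 × 3 × 31
gcd(210, 252, 186) = 2 × 3 = 6.

6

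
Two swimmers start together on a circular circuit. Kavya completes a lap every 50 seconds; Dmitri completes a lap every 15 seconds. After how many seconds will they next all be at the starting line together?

150 seconds

We need the least common multiple of the intervals.
50 = 2 × 5^2
15 = 3 × 5
LCM(50, 15) = 2 × 3 × 5^2 = 150.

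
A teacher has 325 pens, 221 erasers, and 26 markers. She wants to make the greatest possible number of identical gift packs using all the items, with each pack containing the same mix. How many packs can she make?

The pack count must divide each quantity, so the greatest is gcd(325, 221, 26).
325 = 5^2 × 13
221 = 13 × 17
26 = 2 × 13
gcd(325, 221, 26) = 13.

13 packs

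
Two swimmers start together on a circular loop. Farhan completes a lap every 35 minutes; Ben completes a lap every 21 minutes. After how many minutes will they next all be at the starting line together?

We need the least common multiple of the intervals.
35 = 5 × 7
21 = 3 × 7
LCM(35, 21) = 3 × 5 × 7 = 105.

105 minutes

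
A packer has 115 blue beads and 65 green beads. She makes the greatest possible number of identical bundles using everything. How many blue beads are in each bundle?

23

Number of bundles = gcd(115, 65).
115 = 5 × 23
65 = 5 × 13
gcd(115, 65) = 5.
blue beads per bundle = 115 / 5 = 23.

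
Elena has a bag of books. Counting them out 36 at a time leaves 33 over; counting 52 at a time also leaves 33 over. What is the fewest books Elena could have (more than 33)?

N − 33 must be a common multiple of 36 and 52.
36 = 2^2 × 3^2
52 = 2^2 × 13
LCM(36, 52) = 2^2 × 3^2 × 13 = 468.
Smallest N > 33 is LCM + 33 = 468 + 33 = 501.

501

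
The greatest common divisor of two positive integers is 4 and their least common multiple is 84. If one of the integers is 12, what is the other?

For two integers, gcd × lcm = product, so the other is (4 × 84) / 12 = 336 / 12 = 28.

28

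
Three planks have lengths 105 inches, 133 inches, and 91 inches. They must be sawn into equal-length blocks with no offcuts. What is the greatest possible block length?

The block length must divide every plank, so the greatest is gcd(105, 133, 91).
105 = 3 × 5 × 7
133 = 7 × 19
91 = 7 × 13
gcd(105, 133, 91) = 7.

7 inches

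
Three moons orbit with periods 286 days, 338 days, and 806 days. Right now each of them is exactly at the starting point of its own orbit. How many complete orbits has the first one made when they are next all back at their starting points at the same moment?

403 orbits

They are all back at their starting positions together after one LCM of the periods.
286 = 2 × 11 × 13
338 = 2 × 13^2
806 = 2 × 13 × 31
LCM(286, 338, 806) = 2 × 11 × 13^2 × 31 = 115258.
Orbits for period 286: 115258 / 286 = 403.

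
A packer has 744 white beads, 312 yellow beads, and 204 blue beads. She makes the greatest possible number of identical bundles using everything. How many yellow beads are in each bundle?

Number of bundles = gcd(744, 312, 204).
744 = 2^3 × 3 × 31
312 = 2^3 × 3 × 13
204 = 2^2 × 3 × 17
gcd(744, 312, 204) = 2^2 × 3 = 12.
yellow beads per bundle = 312 / 12 = 26.

26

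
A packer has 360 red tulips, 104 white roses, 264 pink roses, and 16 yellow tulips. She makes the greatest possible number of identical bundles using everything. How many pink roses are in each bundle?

Number of bundles = gcd(360, 104, 264, 16).
360 = 2^3 × 3^2 × 5
104 = 2^3 × 13
264 = 2^3 × 3 × 11
16 = 2^4
gcd(360, 104, 264, 16) = 2^3 = 8.
pink roses per bundle = 264 / 8 = 33.

33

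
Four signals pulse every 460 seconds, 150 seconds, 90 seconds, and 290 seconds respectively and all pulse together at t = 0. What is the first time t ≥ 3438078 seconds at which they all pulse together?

Joint pulses occur at multiples of LCM(460, 150, 90, 290).
460 = 2^2 × 5 × 23
150 = 2 × 3 × 5^2
90 = 2 × 3^2 × 5
290 = 2 × 5 × 29
LCM(460, 150, 90, 290) = 2^2 × 3^2 × 5^2 × 23 × 29 = 600300.
Smallest multiple of 600300 that is ≥ 3438078: ⌈3438078/600300⌉ × 600300 = 6 × 600300 = 3601800.

3601800 seconds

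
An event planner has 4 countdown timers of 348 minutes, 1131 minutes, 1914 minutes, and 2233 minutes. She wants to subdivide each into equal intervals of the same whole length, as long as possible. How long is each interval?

The interval must divide each timer length; the longest such is the gcd.
348 = 2^2 × 3 × 29
1131 = 3 × 13 × 29
1914 = 2 × 3 × 11 × 29
2233 = 7 × 11 × 29
gcd(348, 1131, 1914, 2233) = 29.

29 minutes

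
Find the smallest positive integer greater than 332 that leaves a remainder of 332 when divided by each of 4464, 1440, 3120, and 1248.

N − 332 must be a common multiple of 4464, 1440, 3120, and 1248.
4464 = 2^4 × 3^2 × 31
1440 = 2^5 × 3^2 × 5
3120 = 2^4 × 3 × 5 × 13
1248 = 2^5 × 3 × 13
LCM(4464, 1440, 3120, 1248) = 2^5 × 3^2 × 5 × 13 × 31 = 580320.
Smallest N > 332 is LCM + 332 = 580320 + 332 = 580652.

580652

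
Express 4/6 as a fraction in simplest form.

4 = 2^2
6 = 2 × 3
gcd(4, 6) = 2.
Divide numerator and denominator by 2: 4/6 = 2/3.

2/3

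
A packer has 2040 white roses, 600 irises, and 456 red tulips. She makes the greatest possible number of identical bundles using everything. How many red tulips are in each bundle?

19

Number of bundles = gcd(2040, 600, 456).
2040 = 2^3 × 3 × 5 × 17
600 = 2^3 × 3 × 5^2
456 = 2^3 × 3 × 19
gcd(2040, 600, 456) = 2^3 × 3 = 24.
red tulips per bundle = 456 / 24 = 19.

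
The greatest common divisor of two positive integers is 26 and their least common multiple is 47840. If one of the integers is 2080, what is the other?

598

For two integers, gcd × lcm = product, so the other is (26 × 47840) / 2080 = 1243840 / 2080 = 598.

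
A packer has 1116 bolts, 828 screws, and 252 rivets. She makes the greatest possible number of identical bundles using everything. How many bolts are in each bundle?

Number of bundles = gcd(1116, 828, 252).
1116 = 2^2 × 3^2 × 31
828 = 2^2 × 3^2 × 23
252 = 2^2 × 3^2 × 7
gcd(1116, 828, 252) = 2^2 × 3^2 = 36.
bolts per bundle = 1116 / 36 = 31.

31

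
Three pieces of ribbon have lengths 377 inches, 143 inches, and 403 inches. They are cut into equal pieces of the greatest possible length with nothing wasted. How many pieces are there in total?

71

Piece length = gcd(377, 143, 403).
377 = 13 × 29
143 = 11 × 13
403 = 13 × 31
gcd(377, 143, 403) = 13.
Total pieces = 377/13 + 143/13 + 403/13 = 29 + 11 + 31 = 71.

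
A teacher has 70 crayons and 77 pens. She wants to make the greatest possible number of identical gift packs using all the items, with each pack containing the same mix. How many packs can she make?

The pack count must divide each quantity, so the greatest is gcd(70, 77).
70 = 2 × 5 × 7
77 = 7 × 11
gcd(70, 77) = 7.

7 packs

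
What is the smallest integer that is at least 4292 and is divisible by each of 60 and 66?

The integer must be a common multiple of 60 and 66, so a multiple of their LCM.
60 = 2^2 × 3 × 5
66 = 2 × 3 × 11
LCM(60, 66) = 2^2 × 3 × 5 × 11 = 660.
Smallest multiple of 660 that is ≥ 4292: ⌈4292/660⌉ × 660 = 7 × 660 = 4620.

4620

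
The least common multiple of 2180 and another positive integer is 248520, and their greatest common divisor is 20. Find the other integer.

gcd × lcm = product of the two integers, so the other integer is (20 × 248520) / 2180 = 2280.

2280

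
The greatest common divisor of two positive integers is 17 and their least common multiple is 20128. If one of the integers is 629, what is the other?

544

For two integers, gcd × lcm = product, so the other is (17 × 20128) / 629 = 342176 / 629 = 544.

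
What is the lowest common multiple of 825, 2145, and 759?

246675

825 = 3 × 5^2 × 11
2145 = 3 × 5 × 11 × 13
759 = 3 × 11 × 23
LCM(825, 2145, 759) = 3 × 5^2 × 11 × 13 × 23 = 246675.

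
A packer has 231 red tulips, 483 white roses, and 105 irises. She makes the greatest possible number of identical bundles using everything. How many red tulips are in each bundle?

11

Number of bundles = gcd(231, 483, 105).
231 = 3 × 7 × 11
483 = 3 × 7 × 23
105 = 3 × 5 × 7
gcd(231, 483, 105) = 3 × 7 = 21.
red tulips per bundle = 231 / 21 = 11.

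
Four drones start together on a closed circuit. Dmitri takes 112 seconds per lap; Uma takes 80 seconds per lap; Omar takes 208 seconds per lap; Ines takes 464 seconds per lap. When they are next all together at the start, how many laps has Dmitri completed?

1885 laps

They are all back at their starting positions together after one LCM of the periods.
112 = 2^4 × 7
80 = 2^4 × 5
208 = 2^4 × 13
464 = 2^4 × 29
LCM(112, 80, 208, 464) = 2^4 × 5 × 7 × 13 × 29 = 211120.
Laps for period 112: 211120 / 112 = 1885.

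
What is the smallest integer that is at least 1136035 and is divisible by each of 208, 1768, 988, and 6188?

The integer must be a common multiple of 208, 1768, 988, and 6188, so a multiple of their LCM.
208 = 2^4 × 13
1768 = 2^3 × 13 × 17
988 = 2^2 × 13 × 19
6188 = 2^2 × 7 × 13 × 17
LCM(208, 1768, 988, 6188) = 2^4 × 7 × 13 × 17 × 19 = 470288.
Smallest multiple of 470288 that is ≥ 1136035: ⌈1136035/470288⌉ × 470288 = 3 × 470288 = 1410864.

1410864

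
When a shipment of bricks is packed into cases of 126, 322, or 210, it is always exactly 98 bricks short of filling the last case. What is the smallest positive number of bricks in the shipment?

Being 98 short of a full case of size k means N ≡ −98 (mod k), i.e. N + 98 is a multiple of each size.
126 = 2 × 3^2 × 7
322 = 2 × 7 × 23
210 = 2 × 3 × 5 × 7
LCM(126, 322, 210) = 2 × 3^2 × 5 × 7 × 23 = 14490.
Smallest positive N is 14490 − 98 = 14392.

14392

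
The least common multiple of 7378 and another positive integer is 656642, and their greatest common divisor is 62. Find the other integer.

5518

gcd × lcm = product of the two integers, so the other integer is (62 × 656642) / 7378 = 5518.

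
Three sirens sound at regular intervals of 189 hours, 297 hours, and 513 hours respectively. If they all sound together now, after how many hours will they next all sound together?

39501 hours

We need the least common multiple of the intervals.
189 = 3^3 × 7
297 = 3^3 × 11
513 = 3^3 × 19
LCM(189, 297, 513) = 3^3 × 7 × 11 × 19 = 39501.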